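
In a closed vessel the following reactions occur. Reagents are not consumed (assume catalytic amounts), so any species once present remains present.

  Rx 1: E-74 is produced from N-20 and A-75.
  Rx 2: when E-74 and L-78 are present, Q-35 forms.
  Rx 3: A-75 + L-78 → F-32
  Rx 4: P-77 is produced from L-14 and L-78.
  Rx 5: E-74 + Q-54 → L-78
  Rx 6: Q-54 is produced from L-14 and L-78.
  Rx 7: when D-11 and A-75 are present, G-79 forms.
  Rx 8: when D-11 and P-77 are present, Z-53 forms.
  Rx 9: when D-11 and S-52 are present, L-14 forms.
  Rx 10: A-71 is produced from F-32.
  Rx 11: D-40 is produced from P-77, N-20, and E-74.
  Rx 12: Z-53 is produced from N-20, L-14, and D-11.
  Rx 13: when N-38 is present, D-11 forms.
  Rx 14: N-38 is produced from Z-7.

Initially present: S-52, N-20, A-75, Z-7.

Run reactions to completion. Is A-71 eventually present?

No

A-71 would need F-32 (Rx 10), but F-32 never forms.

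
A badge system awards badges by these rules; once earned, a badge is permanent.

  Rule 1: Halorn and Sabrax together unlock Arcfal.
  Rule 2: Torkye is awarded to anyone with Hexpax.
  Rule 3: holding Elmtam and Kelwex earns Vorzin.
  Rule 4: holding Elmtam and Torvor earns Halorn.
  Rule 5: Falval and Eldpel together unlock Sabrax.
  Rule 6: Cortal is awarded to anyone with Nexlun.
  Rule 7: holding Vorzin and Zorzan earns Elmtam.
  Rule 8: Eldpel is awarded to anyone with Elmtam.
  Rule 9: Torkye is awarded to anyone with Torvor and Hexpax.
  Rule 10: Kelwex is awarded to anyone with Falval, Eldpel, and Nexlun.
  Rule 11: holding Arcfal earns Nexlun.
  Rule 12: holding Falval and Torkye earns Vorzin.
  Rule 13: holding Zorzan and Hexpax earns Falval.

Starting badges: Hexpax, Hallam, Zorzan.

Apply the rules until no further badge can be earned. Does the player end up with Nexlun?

Nexlun would need Arcfal (Rule 11), but Arcfal is never earned.

No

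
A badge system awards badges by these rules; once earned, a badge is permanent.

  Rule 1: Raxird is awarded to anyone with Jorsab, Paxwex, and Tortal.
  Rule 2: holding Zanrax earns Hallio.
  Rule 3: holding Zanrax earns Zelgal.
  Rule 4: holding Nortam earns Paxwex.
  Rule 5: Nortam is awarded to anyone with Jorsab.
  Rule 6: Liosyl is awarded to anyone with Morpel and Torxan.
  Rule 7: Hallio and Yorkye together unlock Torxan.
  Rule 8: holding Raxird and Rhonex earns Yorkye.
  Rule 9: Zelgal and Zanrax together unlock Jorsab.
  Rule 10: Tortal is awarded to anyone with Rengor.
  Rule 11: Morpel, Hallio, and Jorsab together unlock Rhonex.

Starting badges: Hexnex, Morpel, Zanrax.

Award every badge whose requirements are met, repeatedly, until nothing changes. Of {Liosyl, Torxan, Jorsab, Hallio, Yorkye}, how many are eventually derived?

With Zanrax, Hallio is earned (Rule 2).
With Zanrax, Zelgal is earned (Rule 3).
With Zelgal and Zanrax, Jorsab is earned (Rule 9).
Liosyl would need Morpel and Torxan (Rule 6), but Torxan is never earned.
Torxan would need Hallio and Yorkye (Rule 7), but Yorkye is never earned.
Jorsab: reached.
Hallio: reached.
Yorkye would need Raxird and Rhonex (Rule 8), but Raxird is never earned.
Reached: Jorsab and Hallio — 2 of the 5.

2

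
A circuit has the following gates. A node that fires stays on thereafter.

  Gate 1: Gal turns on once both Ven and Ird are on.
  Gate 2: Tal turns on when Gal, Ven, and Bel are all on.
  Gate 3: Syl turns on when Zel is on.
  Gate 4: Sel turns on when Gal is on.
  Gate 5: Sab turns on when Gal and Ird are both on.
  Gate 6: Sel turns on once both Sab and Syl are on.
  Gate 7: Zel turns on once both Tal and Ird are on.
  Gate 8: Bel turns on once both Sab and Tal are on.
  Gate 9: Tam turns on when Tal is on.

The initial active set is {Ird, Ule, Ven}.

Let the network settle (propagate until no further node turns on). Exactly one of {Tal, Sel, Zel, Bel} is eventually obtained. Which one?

Gate 1: Ven and Ird on → Gal on.
Gate 4: Gal on → Sel on.
Bel would need Sab and Tal (Gate 8), but Tal never turns on. Tal would need Gal, Ven, and Bel (Gate 2), but Bel never turns on. Zel would need Tal and Ird (Gate 7), but Tal never turns on.

Sel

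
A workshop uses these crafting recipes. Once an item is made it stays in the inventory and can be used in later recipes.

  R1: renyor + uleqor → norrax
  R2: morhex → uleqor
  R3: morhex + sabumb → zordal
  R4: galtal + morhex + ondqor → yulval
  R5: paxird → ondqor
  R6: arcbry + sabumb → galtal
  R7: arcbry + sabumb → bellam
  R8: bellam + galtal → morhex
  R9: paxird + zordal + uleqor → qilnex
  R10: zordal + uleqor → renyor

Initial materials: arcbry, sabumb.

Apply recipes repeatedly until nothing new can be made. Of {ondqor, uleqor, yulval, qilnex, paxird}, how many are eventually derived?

1

Using R6, arcbry and sabumb make galtal.
Using R7, arcbry and sabumb make bellam.
Using R8, bellam and galtal make morhex.
morhex → uleqor (R2).
ondqor would need paxird (R5), but paxird is never obtained.
uleqor: reached.
yulval would need galtal, morhex, and ondqor (R4), but ondqor is never obtained.
qilnex would need paxird, zordal, and uleqor (R9), but paxird is never obtained.
No rule produces paxird, and it is not given.
Reached: uleqor — 1 of the 5.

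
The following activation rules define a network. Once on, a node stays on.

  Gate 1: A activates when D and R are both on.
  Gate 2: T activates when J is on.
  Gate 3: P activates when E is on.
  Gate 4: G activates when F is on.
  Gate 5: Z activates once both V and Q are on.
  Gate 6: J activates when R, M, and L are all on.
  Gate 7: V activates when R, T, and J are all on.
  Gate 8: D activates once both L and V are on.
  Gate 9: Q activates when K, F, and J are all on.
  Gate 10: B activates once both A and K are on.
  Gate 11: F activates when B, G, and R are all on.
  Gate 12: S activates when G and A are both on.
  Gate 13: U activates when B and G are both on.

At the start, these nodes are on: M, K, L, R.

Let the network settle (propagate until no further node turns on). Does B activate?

R, M, and L are on, so J activates (Gate 6).
J is on, so T activates (Gate 2).
Gate 7: R, T, and J on → V on.
Gate 8: L and V on → D on.
D and R are on, so A activates (Gate 1).
Gate 10: A and K on → B on.

Yes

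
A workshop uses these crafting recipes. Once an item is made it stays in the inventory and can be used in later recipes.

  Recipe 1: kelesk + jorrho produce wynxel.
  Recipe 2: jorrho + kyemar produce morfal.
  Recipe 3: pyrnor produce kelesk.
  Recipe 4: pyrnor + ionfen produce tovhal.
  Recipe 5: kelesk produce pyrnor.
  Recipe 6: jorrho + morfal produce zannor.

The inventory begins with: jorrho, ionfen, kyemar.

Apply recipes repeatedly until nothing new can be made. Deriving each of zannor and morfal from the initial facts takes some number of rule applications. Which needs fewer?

morfal

morfal: Using Recipe 2, jorrho and kyemar make morfal. [1 rule application]
zannor: Using Recipe 2, jorrho and kyemar make morfal. jorrho + morfal → zannor (Recipe 6). [2 rule applications]
morfal needs fewer.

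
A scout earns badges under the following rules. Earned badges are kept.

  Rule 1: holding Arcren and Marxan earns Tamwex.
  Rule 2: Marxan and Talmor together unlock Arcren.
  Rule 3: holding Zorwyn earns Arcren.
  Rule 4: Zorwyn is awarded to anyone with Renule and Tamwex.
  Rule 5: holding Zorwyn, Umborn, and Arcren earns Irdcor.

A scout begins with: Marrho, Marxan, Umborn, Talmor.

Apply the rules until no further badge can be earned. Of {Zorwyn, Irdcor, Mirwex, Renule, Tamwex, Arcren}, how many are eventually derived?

With Marxan and Talmor, Arcren is earned (Rule 2).
With Arcren and Marxan, Tamwex is earned (Rule 1).
Zorwyn would need Renule and Tamwex (Rule 4), but Renule is never earned.
Irdcor would need Zorwyn, Umborn, and Arcren (Rule 5), but Zorwyn is never earned.
No rule produces Mirwex, and it is not given.
No rule produces Renule, and it is not given.
Tamwex: reached.
Arcren: reached.
Reached: Tamwex and Arcren — 2 of the 6.

2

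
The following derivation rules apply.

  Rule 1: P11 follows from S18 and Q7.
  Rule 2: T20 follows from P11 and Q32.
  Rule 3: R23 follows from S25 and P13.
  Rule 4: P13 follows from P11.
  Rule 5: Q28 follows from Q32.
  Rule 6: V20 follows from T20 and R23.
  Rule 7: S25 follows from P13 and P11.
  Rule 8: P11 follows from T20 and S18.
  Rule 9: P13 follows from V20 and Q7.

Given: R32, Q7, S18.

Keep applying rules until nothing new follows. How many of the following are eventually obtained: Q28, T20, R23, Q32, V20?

1

From S18 and Q7, Rule 1 gives P11.
From P11, Rule 4 gives P13.
P13 and P11 hold, so S25 follows (Rule 7).
From S25 and P13, Rule 3 gives R23.
Q28 would need Q32 (Rule 5), but Q32 is never established.
T20 would need P11 and Q32 (Rule 2), but Q32 is never established.
R23: reached.
No rule produces Q32, and it is not given.
V20 would need T20 and R23 (Rule 6), but T20 is never established.
Reached: R23 — 1 of the 5.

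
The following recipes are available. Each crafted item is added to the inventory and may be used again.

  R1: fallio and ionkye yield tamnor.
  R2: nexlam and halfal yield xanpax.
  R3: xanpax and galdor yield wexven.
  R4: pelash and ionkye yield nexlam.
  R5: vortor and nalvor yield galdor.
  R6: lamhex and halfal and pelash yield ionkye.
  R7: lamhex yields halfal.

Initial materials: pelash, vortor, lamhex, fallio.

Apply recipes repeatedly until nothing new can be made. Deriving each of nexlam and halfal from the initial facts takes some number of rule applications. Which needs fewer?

halfal

halfal: Using R7, lamhex makes halfal. [1 rule application]
nexlam: Using R7, lamhex makes halfal. lamhex and halfal and pelash → ionkye (R6). pelash and ionkye → nexlam (R4). [3 rule applications]
halfal needs fewer.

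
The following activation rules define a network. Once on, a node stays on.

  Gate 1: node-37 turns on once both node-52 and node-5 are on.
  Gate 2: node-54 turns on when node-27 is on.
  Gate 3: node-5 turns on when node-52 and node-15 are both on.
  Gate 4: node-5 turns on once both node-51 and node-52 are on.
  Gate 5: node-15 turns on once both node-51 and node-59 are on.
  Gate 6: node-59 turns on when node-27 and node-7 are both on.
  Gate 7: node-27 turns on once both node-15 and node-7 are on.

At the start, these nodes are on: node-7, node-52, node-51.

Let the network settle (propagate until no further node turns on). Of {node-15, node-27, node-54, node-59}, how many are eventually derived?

0

node-15 would need node-51 and node-59 (Gate 5), but node-59 never turns on.
node-27 would need node-15 and node-7 (Gate 7), but node-15 never turns on.
node-54 would need node-27 (Gate 2), but node-27 never turns on.
node-59 would need node-27 and node-7 (Gate 6), but node-27 never turns on.
None of the 4 are reached.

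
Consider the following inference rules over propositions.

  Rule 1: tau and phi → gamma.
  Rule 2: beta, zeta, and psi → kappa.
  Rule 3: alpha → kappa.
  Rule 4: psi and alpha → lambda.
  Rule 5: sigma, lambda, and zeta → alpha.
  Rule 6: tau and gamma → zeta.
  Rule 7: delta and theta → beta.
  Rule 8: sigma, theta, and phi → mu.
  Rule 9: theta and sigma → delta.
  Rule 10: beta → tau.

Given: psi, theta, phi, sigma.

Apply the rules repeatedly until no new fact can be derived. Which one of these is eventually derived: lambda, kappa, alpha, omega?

theta and sigma hold, so delta follows (Rule 9).
delta and theta hold, so beta follows (Rule 7).
From beta, Rule 10 gives tau.
From tau and phi, Rule 1 gives gamma.
From tau and gamma, Rule 6 gives zeta.
beta, zeta, and psi hold, so kappa follows (Rule 2).
No rule produces omega, and it is not given. alpha would need sigma, lambda, and zeta (Rule 5), but lambda is never established. lambda would need psi and alpha (Rule 4), but alpha is never established.

kappa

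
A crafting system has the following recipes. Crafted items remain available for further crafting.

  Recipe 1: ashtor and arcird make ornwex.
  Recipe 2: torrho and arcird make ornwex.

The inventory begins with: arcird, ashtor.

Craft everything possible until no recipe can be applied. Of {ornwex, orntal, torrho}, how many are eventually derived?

ashtor and arcird → ornwex (Recipe 1).
ornwex: reached.
No rule produces orntal, and it is not given.
No rule produces torrho, and it is not given.
Reached: ornwex — 1 of the 3.

1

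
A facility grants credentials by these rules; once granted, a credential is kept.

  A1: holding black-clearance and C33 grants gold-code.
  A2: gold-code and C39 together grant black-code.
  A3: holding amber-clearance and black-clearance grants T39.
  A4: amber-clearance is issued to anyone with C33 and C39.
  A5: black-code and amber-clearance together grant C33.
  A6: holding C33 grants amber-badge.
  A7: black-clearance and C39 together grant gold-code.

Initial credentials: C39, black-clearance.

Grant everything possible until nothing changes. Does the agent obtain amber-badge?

amber-badge would need C33 (A6), but C33 is never granted.

No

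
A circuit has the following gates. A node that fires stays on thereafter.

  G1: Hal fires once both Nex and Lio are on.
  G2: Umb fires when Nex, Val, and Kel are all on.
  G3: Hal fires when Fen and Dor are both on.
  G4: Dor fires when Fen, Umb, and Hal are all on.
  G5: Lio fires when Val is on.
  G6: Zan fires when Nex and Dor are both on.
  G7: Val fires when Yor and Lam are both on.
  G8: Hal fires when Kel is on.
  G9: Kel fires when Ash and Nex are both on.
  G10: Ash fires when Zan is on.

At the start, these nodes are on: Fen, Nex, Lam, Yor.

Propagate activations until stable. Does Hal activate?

Yor and Lam are on, so Val fires (G7).
Val is on, so Lio fires (G5).
Nex and Lio are on, so Hal fires (G1).

Yes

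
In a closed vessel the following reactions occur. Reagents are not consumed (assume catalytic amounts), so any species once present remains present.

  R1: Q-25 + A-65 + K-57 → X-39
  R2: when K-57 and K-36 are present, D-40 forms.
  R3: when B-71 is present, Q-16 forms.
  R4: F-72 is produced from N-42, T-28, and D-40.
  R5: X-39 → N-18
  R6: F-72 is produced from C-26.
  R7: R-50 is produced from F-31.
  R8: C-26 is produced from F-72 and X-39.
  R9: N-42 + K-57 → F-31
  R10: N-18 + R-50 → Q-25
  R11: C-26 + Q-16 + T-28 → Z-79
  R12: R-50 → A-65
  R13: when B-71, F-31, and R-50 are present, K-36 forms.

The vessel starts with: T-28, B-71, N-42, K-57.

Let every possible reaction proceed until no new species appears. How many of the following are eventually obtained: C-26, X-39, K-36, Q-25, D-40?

2

N-42 and K-57 present → F-31 forms (R9).
F-31 present → R-50 forms (R7).
B-71, F-31, and R-50 present → K-36 forms (R13).
K-57 and K-36 present → D-40 forms (R2).
C-26 would need F-72 and X-39 (R8), but X-39 never forms.
X-39 would need Q-25, A-65, and K-57 (R1), but Q-25 never forms.
K-36: reached.
Q-25 would need N-18 and R-50 (R10), but N-18 never forms.
D-40: reached.
Reached: K-36 and D-40 — 2 of the 5.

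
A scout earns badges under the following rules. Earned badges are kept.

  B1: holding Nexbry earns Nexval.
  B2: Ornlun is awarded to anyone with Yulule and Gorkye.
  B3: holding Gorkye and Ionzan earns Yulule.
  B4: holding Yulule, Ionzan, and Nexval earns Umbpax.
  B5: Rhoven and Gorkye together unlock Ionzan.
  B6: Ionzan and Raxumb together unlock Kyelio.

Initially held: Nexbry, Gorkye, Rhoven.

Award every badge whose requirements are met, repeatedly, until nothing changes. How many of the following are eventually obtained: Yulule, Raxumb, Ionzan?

With Rhoven and Gorkye, Ionzan is earned (B5).
With Gorkye and Ionzan, Yulule is earned (B3).
Yulule: reached.
No rule produces Raxumb, and it is not given.
Ionzan: reached.
Reached: Yulule and Ionzan — 2 of the 3.

2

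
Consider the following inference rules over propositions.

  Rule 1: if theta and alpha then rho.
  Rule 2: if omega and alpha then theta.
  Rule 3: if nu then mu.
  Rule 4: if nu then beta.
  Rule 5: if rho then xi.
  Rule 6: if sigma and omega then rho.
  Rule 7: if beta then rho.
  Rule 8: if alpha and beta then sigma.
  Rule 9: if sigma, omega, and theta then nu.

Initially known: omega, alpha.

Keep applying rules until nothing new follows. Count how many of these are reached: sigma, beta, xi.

From omega and alpha, Rule 2 gives theta.
From theta and alpha, Rule 1 gives rho.
From rho, Rule 5 gives xi.
sigma would need alpha and beta (Rule 8), but beta is never established.
beta would need nu (Rule 4), but nu is never established.
xi: reached.
Reached: xi — 1 of the 3.

1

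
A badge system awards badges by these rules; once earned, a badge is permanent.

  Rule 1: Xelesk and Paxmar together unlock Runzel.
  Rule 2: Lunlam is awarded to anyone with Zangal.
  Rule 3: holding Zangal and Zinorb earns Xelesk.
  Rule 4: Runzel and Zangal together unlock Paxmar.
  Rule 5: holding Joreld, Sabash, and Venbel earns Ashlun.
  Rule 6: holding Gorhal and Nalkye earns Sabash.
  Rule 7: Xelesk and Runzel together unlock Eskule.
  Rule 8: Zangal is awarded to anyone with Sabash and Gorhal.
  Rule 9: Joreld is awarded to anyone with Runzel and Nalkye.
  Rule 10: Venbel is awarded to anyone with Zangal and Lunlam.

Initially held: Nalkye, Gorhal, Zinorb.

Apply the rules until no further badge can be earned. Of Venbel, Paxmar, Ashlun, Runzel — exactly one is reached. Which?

With Gorhal and Nalkye, Sabash is earned (Rule 6).
With Sabash and Gorhal, Zangal is earned (Rule 8).
With Zangal, Lunlam is earned (Rule 2).
With Zangal and Lunlam, Venbel is earned (Rule 10).
Paxmar would need Runzel and Zangal (Rule 4), but Runzel is never earned. Ashlun would need Joreld, Sabash, and Venbel (Rule 5), but Joreld is never earned. Runzel would need Xelesk and Paxmar (Rule 1), but Paxmar is never earned.

Venbel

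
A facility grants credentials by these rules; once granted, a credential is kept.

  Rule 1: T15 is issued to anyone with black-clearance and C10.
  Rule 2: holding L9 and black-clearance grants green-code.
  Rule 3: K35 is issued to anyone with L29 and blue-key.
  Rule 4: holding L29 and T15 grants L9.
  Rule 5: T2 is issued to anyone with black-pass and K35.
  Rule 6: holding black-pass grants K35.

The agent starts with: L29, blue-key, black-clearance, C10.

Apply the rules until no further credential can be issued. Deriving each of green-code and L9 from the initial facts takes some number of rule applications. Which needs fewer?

L9: Holding black-clearance and C10 grants T15 (Rule 1). Holding L29 and T15 grants L9 (Rule 4). [2 rule applications]
green-code: Holding black-clearance and C10 grants T15 (Rule 1). Holding L29 and T15 grants L9 (Rule 4). Holding L9 and black-clearance grants green-code (Rule 2). [3 rule applications]
L9 needs fewer.

L9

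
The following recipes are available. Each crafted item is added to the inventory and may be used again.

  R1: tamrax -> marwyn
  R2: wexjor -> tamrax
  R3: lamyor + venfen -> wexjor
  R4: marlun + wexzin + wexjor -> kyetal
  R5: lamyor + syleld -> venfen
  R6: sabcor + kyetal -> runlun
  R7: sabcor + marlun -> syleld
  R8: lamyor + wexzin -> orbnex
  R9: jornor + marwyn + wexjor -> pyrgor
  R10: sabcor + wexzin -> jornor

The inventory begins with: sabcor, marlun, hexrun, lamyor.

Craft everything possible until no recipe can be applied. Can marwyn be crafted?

Yes

Using R7, sabcor and marlun make syleld.
lamyor + syleld -> venfen (R5).
Using R3, lamyor and venfen make wexjor.
wexjor -> tamrax (R2).
tamrax -> marwyn (R1).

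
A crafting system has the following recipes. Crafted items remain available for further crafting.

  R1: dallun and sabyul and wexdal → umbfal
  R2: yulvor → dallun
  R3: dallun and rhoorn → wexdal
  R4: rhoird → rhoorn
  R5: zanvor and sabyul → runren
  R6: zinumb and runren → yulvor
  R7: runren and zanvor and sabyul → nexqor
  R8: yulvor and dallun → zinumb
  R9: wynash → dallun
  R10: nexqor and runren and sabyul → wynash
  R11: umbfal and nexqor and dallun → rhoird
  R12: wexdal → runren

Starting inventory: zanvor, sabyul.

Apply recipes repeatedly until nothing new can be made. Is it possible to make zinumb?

No

zinumb would need yulvor and dallun (R8), but yulvor is never obtained.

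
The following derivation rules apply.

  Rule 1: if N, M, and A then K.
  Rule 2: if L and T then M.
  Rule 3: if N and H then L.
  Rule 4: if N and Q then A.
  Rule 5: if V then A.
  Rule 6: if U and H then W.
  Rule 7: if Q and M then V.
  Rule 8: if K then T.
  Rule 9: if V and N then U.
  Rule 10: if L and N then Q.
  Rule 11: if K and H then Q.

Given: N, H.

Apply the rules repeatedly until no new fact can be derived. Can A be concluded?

N and H hold, so L follows (Rule 3).
L and N hold, so Q follows (Rule 10).
N and Q hold, so A follows (Rule 4).

Yes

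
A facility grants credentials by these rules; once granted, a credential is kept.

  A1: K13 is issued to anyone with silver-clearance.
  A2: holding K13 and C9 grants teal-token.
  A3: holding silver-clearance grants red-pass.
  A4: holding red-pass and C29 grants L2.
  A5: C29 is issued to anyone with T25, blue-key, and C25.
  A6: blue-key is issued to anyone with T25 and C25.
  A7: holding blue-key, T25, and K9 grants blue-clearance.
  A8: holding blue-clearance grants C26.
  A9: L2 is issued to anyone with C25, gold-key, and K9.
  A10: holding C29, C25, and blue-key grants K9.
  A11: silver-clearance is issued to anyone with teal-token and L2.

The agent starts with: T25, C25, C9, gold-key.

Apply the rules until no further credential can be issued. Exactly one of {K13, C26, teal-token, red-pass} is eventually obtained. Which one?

Holding T25 and C25 grants blue-key (A6).
Holding T25, blue-key, and C25 grants C29 (A5).
Holding C29, C25, and blue-key grants K9 (A10).
Holding blue-key, T25, and K9 grants blue-clearance (A7).
Holding blue-clearance grants C26 (A8).
teal-token would need K13 and C9 (A2), but K13 is never granted. red-pass would need silver-clearance (A3), but silver-clearance is never granted. K13 would need silver-clearance (A1), but silver-clearance is never granted.

C26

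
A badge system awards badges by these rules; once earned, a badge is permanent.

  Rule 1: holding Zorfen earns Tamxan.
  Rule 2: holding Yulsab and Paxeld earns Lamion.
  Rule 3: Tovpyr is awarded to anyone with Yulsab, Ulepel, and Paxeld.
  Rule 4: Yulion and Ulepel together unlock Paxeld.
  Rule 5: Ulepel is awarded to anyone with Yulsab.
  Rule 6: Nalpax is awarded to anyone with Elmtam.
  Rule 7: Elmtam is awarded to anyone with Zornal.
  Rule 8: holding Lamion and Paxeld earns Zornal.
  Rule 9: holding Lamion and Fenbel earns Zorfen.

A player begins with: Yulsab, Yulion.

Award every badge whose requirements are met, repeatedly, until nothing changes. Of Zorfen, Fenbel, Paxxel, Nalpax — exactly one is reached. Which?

With Yulsab, Ulepel is earned (Rule 5).
With Yulion and Ulepel, Paxeld is earned (Rule 4).
With Yulsab and Paxeld, Lamion is earned (Rule 2).
With Lamion and Paxeld, Zornal is earned (Rule 8).
With Zornal, Elmtam is earned (Rule 7).
With Elmtam, Nalpax is earned (Rule 6).
Zorfen would need Lamion and Fenbel (Rule 9), but Fenbel is never earned. No rule produces Fenbel, and it is not given. No rule produces Paxxel, and it is not given.

Nalpax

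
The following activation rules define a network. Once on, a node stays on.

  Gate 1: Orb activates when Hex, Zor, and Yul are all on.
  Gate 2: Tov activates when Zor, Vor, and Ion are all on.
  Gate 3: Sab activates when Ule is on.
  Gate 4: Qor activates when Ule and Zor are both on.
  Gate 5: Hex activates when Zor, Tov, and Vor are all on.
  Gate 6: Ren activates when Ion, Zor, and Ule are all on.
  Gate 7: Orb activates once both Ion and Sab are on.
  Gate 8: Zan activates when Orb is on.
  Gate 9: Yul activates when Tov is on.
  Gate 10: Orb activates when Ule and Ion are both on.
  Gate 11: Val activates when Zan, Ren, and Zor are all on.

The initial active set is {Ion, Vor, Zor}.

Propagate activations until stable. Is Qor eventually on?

No

Qor would need Ule and Zor (Gate 4), but Ule never turns on.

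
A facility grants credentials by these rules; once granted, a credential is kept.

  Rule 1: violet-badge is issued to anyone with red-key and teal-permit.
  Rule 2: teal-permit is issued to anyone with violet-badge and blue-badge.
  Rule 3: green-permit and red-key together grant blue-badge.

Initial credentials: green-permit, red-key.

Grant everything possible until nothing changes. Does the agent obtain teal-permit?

No

teal-permit would need violet-badge and blue-badge (Rule 2), but violet-badge is never granted.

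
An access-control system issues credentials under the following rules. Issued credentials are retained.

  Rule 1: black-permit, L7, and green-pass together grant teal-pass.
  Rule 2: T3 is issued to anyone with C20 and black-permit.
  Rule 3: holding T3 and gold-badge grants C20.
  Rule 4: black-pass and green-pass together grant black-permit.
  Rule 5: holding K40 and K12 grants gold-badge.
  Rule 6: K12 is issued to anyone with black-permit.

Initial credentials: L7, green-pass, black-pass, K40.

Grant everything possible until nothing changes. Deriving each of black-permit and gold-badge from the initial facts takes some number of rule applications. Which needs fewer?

black-permit

black-permit: Holding black-pass and green-pass grants black-permit (Rule 4). [1 rule application]
gold-badge: Holding black-pass and green-pass grants black-permit (Rule 4). Holding black-permit grants K12 (Rule 6). Holding K40 and K12 grants gold-badge (Rule 5). [3 rule applications]
black-permit needs fewer.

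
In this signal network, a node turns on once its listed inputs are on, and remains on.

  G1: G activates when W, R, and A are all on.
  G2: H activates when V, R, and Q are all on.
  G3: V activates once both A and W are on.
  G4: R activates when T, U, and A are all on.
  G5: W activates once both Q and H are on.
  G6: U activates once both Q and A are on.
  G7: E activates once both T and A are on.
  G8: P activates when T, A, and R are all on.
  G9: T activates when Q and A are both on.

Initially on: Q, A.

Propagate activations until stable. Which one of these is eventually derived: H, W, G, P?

G6: Q and A on → U on.
G9: Q and A on → T on.
T, U, and A are on, so R activates (G4).
G8: T, A, and R on → P on.
W would need Q and H (G5), but H never turns on. G would need W, R, and A (G1), but W never turns on. H would need V, R, and Q (G2), but V never turns on.

P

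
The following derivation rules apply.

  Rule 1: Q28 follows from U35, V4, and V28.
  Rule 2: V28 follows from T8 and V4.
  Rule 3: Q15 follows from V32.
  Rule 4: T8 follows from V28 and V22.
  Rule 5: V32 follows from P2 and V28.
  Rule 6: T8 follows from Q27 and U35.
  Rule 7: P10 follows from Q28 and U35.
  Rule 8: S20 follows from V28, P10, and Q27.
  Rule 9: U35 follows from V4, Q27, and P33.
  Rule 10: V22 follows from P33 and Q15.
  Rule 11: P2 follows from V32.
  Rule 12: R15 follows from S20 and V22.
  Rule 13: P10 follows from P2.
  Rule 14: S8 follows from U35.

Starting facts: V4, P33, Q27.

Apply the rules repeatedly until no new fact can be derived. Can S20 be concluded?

Yes

V4, Q27, and P33 hold, so U35 follows (Rule 9).
From Q27 and U35, Rule 6 gives T8.
T8 and V4 hold, so V28 follows (Rule 2).
U35, V4, and V28 hold, so Q28 follows (Rule 1).
From Q28 and U35, Rule 7 gives P10.
From V28, P10, and Q27, Rule 8 gives S20.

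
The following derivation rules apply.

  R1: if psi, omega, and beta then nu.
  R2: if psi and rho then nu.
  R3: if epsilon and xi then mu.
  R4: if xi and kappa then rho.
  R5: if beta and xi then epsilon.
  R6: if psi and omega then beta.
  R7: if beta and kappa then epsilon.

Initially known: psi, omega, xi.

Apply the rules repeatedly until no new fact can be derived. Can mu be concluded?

Yes

From psi and omega, R6 gives beta.
From beta and xi, R5 gives epsilon.
epsilon and xi hold, so mu follows (R3).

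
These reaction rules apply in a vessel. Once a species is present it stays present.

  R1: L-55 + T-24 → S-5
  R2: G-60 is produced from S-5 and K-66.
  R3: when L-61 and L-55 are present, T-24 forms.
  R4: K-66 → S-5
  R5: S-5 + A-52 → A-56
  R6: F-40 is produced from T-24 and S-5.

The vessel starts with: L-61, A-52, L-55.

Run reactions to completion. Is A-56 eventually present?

Yes

L-61 and L-55 present → T-24 forms (R3).
L-55 and T-24 present → S-5 forms (R1).
S-5 and A-52 present → A-56 forms (R5).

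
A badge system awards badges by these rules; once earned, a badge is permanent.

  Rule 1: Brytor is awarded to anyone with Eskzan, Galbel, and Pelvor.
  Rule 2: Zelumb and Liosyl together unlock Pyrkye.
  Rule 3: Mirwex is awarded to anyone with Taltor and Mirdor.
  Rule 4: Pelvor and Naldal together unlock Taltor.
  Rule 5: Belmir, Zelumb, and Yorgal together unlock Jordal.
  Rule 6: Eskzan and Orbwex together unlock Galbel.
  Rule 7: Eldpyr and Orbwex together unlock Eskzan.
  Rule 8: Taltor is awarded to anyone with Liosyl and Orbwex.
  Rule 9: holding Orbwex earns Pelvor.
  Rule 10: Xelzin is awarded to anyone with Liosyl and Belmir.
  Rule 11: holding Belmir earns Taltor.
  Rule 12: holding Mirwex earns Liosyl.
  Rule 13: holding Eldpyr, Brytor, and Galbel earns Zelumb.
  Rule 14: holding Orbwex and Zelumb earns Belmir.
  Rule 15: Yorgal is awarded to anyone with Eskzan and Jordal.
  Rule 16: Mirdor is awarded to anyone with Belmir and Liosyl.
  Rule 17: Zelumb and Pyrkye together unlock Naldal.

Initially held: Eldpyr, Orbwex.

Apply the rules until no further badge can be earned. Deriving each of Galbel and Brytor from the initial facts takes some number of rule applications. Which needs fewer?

Galbel: With Eldpyr and Orbwex, Eskzan is earned (Rule 7). With Eskzan and Orbwex, Galbel is earned (Rule 6). [2 rule applications]
Brytor: With Eldpyr and Orbwex, Eskzan is earned (Rule 7). With Orbwex, Pelvor is earned (Rule 9). With Eskzan and Orbwex, Galbel is earned (Rule 6). With Eskzan, Galbel, and Pelvor, Brytor is earned (Rule 1). [4 rule applications]
Galbel needs fewer.

Galbel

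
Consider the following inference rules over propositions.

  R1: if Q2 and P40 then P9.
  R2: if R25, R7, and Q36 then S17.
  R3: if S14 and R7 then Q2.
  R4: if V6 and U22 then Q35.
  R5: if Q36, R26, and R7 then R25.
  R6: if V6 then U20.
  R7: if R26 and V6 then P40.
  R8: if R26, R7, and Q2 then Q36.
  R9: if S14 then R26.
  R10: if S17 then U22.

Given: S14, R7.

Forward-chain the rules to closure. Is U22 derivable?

From S14 and R7, R3 gives Q2.
From S14, R9 gives R26.
From R26, R7, and Q2, R8 gives Q36.
Q36, R26, and R7 hold, so R25 follows (R5).
From R25, R7, and Q36, R2 gives S17.
From S17, R10 gives U22.

Yes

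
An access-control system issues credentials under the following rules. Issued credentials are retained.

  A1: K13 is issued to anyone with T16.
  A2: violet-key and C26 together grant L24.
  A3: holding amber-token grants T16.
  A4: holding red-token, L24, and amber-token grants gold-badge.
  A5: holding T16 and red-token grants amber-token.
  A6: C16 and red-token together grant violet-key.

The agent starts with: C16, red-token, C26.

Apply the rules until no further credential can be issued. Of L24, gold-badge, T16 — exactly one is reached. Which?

Holding C16 and red-token grants violet-key (A6).
Holding violet-key and C26 grants L24 (A2).
T16 would need amber-token (A3), but amber-token is never granted. gold-badge would need red-token, L24, and amber-token (A4), but amber-token is never granted.

L24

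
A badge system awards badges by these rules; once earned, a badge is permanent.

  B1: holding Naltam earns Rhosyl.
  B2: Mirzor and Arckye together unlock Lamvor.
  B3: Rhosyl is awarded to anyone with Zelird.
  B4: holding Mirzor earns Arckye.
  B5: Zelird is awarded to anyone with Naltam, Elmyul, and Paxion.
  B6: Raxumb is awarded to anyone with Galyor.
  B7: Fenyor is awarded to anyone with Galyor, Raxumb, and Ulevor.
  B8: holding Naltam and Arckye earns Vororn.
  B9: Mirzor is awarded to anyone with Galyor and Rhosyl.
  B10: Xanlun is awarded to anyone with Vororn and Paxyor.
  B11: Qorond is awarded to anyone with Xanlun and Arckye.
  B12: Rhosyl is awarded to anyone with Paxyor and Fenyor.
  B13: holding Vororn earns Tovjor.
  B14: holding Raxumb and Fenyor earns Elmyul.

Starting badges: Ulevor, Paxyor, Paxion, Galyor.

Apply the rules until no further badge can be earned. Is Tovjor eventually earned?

Tovjor would need Vororn (B13), but Vororn is never earned.

No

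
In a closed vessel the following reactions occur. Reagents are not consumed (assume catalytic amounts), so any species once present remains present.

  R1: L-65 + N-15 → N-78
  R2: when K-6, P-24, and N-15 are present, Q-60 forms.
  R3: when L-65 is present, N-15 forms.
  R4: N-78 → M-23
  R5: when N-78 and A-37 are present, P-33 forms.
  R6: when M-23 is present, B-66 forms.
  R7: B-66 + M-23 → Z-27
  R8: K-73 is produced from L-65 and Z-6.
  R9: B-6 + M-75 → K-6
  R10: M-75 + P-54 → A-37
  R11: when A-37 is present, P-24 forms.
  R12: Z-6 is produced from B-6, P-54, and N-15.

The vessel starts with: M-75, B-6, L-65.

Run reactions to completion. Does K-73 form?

No

K-73 would need L-65 and Z-6 (R8), but Z-6 never forms.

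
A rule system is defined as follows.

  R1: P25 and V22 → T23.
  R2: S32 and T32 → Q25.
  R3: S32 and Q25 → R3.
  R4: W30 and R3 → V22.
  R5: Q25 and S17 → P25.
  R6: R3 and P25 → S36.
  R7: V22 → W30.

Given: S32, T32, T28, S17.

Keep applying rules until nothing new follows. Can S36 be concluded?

Yes

From S32 and T32, R2 gives Q25.
From Q25 and S17, R5 gives P25.
S32 and Q25 hold, so R3 follows (R3).
R3 and P25 hold, so S36 follows (R6).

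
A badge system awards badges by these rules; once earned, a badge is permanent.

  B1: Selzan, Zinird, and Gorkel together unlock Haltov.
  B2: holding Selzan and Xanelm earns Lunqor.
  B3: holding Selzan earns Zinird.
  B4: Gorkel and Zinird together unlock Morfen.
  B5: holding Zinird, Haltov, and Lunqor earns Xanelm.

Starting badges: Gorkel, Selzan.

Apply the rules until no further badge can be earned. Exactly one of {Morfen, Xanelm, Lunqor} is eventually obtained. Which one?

Morfen

With Selzan, Zinird is earned (B3).
With Gorkel and Zinird, Morfen is earned (B4).
Xanelm would need Zinird, Haltov, and Lunqor (B5), but Lunqor is never earned. Lunqor would need Selzan and Xanelm (B2), but Xanelm is never earned.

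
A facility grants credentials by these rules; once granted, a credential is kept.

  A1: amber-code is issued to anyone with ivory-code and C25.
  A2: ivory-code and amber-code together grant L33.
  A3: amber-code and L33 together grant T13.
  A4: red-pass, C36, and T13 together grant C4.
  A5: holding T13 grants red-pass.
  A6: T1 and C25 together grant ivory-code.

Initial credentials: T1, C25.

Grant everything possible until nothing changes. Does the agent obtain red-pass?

Holding T1 and C25 grants ivory-code (A6).
Holding ivory-code and C25 grants amber-code (A1).
Holding ivory-code and amber-code grants L33 (A2).
Holding amber-code and L33 grants T13 (A3).
Holding T13 grants red-pass (A5).

Yes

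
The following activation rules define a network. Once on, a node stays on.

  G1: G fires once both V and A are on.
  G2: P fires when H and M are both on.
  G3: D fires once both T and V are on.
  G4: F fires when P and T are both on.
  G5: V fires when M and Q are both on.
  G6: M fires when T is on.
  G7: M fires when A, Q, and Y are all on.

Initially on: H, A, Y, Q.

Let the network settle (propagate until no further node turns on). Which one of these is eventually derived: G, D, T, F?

A, Q, and Y are on, so M fires (G7).
M and Q are on, so V fires (G5).
G1: V and A on → G on.
D would need T and V (G3), but T never turns on. F would need P and T (G4), but T never turns on. No rule produces T, and it is not given.

G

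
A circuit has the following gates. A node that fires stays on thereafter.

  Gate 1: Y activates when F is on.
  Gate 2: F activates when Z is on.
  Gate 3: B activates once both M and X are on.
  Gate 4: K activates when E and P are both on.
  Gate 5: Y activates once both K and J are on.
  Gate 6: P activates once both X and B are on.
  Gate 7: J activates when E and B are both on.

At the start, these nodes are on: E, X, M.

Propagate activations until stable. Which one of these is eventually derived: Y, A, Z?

Y

Gate 3: M and X on → B on.
Gate 6: X and B on → P on.
E and B are on, so J activates (Gate 7).
Gate 4: E and P on → K on.
K and J are on, so Y activates (Gate 5).
No rule produces A, and it is not given. No rule produces Z, and it is not given.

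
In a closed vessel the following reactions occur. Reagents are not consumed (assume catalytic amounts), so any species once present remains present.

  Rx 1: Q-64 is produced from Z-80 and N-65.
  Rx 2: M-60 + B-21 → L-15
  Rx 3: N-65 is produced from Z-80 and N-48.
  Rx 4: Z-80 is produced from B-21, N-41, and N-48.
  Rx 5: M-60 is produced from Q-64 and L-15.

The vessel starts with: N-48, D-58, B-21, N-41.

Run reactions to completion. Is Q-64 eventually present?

Yes

B-21, N-41, and N-48 present → Z-80 forms (Rx 4).
Z-80 and N-48 present → N-65 forms (Rx 3).
Z-80 and N-65 present → Q-64 forms (Rx 1).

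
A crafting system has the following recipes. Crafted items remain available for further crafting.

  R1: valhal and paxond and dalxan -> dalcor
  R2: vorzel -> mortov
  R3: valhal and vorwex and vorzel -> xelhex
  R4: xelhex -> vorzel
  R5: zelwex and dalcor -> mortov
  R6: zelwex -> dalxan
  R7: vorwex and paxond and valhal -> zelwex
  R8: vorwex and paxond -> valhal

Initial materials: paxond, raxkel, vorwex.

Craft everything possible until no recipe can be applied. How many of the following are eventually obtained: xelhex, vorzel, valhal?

1

vorwex and paxond -> valhal (R8).
xelhex would need valhal, vorwex, and vorzel (R3), but vorzel is never obtained.
vorzel would need xelhex (R4), but xelhex is never obtained.
valhal: reached.
Reached: valhal — 1 of the 3.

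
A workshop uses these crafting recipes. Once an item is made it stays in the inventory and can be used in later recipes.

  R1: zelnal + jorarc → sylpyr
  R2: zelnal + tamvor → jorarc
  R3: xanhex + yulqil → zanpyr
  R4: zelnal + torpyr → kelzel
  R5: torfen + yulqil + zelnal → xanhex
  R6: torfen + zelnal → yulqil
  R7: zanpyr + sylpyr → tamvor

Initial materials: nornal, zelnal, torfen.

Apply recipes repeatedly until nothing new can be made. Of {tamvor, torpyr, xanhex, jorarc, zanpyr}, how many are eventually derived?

2

torfen + zelnal → yulqil (R6).
torfen + yulqil + zelnal → xanhex (R5).
Using R3, xanhex and yulqil make zanpyr.
tamvor would need zanpyr and sylpyr (R7), but sylpyr is never obtained.
No rule produces torpyr, and it is not given.
xanhex: reached.
jorarc would need zelnal and tamvor (R2), but tamvor is never obtained.
zanpyr: reached.
Reached: xanhex and zanpyr — 2 of the 5.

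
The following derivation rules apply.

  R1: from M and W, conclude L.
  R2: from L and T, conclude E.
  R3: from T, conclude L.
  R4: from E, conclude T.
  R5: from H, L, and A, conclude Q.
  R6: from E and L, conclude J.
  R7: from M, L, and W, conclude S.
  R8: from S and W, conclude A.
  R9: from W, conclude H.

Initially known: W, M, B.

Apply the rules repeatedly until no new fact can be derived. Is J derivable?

No

J would need E and L (R6), but E is never established.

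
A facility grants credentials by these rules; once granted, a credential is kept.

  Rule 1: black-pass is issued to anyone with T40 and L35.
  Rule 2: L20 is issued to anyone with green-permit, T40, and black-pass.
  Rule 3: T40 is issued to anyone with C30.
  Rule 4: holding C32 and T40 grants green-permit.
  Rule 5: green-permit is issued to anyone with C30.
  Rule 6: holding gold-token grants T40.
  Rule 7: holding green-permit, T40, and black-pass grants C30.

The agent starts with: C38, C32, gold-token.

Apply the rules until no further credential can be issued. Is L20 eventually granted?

No

L20 would need green-permit, T40, and black-pass (Rule 2), but black-pass is never granted.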